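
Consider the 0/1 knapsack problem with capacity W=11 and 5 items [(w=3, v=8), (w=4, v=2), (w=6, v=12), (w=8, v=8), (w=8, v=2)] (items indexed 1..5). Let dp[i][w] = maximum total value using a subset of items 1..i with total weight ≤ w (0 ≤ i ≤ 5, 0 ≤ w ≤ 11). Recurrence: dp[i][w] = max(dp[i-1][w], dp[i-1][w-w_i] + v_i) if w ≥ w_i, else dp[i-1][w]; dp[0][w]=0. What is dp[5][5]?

8

i\w   0   1   2   3   4   5   6   7   8   9  10  11
  0   0   0   0   0   0   0   0   0   0   0   0   0
  1   0   0   0   8   8   8   8   8   8   8   8   8
  2   0   0   0   8   8   8   8  10  10  10  10  10
  3   0   0   0   8   8   8  12  12  12  20  20  20
  4   0   0   0   8   8   8  12  12  12  20  20  20
  5   0   0   0   8   8   8  12  12  12  20  20  20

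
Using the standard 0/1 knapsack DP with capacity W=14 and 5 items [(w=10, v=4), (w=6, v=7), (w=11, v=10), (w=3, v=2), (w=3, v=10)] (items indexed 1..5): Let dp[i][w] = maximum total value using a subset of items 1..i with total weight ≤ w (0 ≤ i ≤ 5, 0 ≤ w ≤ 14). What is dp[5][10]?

17

i\w   0   1   2   3   4   5   6   7   8   9  10  11  12  13  14
  0   0   0   0   0   0   0   0   0   0   0   0   0   0   0   0
  1   0   0   0   0   0   0   0   0   0   0   4   4   4   4   4
  2   0   0   0   0   0   0   7   7   7   7   7   7   7   7   7
  3   0   0   0   0   0   0   7   7   7   7   7  10  10  10  10
  4   0   0   0   2   2   2   7   7   7   9   9  10  10  10  12
  5   0   0   0  10  10  10  12  12  12  17  17  17  19  19  20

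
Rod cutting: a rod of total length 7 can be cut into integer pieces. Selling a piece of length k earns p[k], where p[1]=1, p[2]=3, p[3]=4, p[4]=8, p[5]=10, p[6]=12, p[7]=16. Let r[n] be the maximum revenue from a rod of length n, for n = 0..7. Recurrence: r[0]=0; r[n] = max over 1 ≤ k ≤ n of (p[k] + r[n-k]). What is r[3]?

   n    0    1    2    3    4    5    6    7
r[n]    0    1    3    4    8   10   12   16

4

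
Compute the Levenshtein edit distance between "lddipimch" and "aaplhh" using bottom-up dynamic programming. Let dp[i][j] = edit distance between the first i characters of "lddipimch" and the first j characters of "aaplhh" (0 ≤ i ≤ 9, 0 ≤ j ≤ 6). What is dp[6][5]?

   ''  a  a  p  l  h  h
''  0  1  2  3  4  5  6
 l  1  1  2  3  3  4  5
 d  2  2  2  3  4  4  5
 d  3  3  3  3  4  5  5
 i  4  4  4  4  4  5  6
 p  5  5  5  4  5  5  6
 i  6  6  6  5  5  6  6
 m  7  7  7  6  6  6  7
 c  8  8  8  7  7  7  7
 h  9  9  9  8  8  7  7

6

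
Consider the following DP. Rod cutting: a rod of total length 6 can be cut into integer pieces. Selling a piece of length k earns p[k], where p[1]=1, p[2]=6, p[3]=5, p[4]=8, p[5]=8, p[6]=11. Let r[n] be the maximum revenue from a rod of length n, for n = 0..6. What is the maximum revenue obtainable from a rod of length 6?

   n    0    1    2    3    4    5    6
r[n]    0    1    6    7   12   13   18

18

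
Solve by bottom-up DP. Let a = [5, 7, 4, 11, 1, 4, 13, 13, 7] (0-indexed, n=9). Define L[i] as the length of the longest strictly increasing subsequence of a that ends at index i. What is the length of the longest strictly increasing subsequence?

   i    0    1    2    3    4    5    6    7    8
a[i]    5    7    4   11    1    4   13   13    7
L[i]    1    2    1    3    1    2    4    4    3

4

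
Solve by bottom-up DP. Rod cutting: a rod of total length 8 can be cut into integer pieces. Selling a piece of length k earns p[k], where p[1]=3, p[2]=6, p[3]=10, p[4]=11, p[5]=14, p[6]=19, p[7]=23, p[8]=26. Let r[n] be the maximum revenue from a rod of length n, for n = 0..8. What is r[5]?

16

   n    0    1    2    3    4    5    6    7    8
r[n]    0    3    6   10   13   16   20   23   26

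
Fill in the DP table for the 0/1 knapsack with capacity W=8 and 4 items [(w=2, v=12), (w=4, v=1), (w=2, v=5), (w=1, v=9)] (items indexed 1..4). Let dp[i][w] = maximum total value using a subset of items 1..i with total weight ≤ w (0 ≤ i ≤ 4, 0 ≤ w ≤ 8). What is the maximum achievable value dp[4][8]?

i\w   0   1   2   3   4   5   6   7   8
  0   0   0   0   0   0   0   0   0   0
  1   0   0  12  12  12  12  12  12  12
  2   0   0  12  12  12  12  13  13  13
  3   0   0  12  12  17  17  17  17  18
  4   0   9  12  21  21  26  26  26  26

26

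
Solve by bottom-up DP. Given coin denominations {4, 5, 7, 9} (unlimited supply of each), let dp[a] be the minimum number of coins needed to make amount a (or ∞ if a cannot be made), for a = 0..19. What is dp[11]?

 a  0  1  2  3  4  5  6  7  8  9 10 11 12 13 14 15 16 17 18 19
dp  0  -  -  -  1  1  -  1  2  1  2  2  2  2  2  3  2  3  2  3
(- denotes ∞ / unreachable)

2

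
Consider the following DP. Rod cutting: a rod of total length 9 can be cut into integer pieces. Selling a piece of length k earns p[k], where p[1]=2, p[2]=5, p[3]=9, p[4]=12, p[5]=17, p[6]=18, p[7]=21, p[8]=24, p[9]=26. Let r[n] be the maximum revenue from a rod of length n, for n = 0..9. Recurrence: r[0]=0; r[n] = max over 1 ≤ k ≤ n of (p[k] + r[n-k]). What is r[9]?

   n    0    1    2    3    4    5    6    7    8    9
r[n]    0    2    5    9   12   17   19   22   26   29

29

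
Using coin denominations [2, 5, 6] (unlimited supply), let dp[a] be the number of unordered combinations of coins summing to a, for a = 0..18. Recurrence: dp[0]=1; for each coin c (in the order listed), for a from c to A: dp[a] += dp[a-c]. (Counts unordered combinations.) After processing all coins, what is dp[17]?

4

after  coin     0     1     2     3     4     5     6     7     8     9    10    11    12    13    14    15    16    17    18
          2     1     0     1     0     1     0     1     0     1     0     1     0     1     0     1     0     1     0     1
          5     1     0     1     0     1     1     1     1     1     1     2     1     2     1     2     2     2     2     2
          6     1     0     1     0     1     1     2     1     2     1     3     2     4     2     4     3     5     4     6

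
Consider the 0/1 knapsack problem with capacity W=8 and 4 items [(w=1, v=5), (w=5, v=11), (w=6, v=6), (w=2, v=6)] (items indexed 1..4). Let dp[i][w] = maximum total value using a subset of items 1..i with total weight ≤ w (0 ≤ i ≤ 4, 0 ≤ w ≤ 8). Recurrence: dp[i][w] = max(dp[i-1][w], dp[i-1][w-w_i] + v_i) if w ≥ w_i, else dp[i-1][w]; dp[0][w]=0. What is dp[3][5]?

11

i\w   0   1   2   3   4   5   6   7   8
  0   0   0   0   0   0   0   0   0   0
  1   0   5   5   5   5   5   5   5   5
  2   0   5   5   5   5  11  16  16  16
  3   0   5   5   5   5  11  16  16  16
  4   0   5   6  11  11  11  16  17  22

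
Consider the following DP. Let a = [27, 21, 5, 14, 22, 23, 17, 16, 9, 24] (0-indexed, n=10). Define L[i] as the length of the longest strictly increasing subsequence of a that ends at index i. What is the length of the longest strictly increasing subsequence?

5

   i    0    1    2    3    4    5    6    7    8    9
a[i]   27   21    5   14   22   23   17   16    9   24
L[i]    1    1    1    2    3    4    3    3    2    5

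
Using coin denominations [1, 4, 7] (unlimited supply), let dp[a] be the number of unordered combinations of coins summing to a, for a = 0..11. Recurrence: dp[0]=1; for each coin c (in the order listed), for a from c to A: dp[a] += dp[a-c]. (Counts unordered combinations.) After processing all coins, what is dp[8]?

after  coin     0     1     2     3     4     5     6     7     8     9    10    11
          1     1     1     1     1     1     1     1     1     1     1     1     1
          4     1     1     1     1     2     2     2     2     3     3     3     3
          7     1     1     1     1     2     2     2     3     4     4     4     5

4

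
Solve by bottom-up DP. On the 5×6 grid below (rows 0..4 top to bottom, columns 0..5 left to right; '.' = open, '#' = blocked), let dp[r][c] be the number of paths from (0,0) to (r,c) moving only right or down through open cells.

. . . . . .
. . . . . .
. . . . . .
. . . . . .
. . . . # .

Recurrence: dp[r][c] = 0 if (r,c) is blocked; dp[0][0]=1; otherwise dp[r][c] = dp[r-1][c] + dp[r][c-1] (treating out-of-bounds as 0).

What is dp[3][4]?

35

r\c   0   1   2   3   4   5
  0   1   1   1   1   1   1
  1   1   2   3   4   5   6
  2   1   3   6  10  15  21
  3   1   4  10  20  35  56
  4   1   5  15  35   0  56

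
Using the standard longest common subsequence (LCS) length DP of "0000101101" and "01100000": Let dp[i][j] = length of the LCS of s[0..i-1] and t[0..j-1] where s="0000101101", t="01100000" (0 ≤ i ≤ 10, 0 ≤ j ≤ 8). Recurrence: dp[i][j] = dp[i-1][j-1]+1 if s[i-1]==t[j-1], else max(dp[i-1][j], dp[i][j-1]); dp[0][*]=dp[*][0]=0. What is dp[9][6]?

4

   ''  0  1  1  0  0  0  0  0
''  0  0  0  0  0  0  0  0  0
 0  0  1  1  1  1  1  1  1  1
 0  0  1  1  1  2  2  2  2  2
 0  0  1  1  1  2  3  3  3  3
 0  0  1  1  1  2  3  4  4  4
 1  0  1  2  2  2  3  4  4  4
 0  0  1  2  2  3  3  4  5  5
 1  0  1  2  3  3  3  4  5  5
 1  0  1  2  3  3  3  4  5  5
 0  0  1  2  3  4  4  4  5  6
 1  0  1  2  3  4  4  4  5  6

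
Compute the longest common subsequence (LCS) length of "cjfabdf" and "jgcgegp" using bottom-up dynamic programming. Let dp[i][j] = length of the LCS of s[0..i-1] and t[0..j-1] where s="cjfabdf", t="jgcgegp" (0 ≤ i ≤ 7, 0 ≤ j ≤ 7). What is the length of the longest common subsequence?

1

   ''  j  g  c  g  e  g  p
''  0  0  0  0  0  0  0  0
 c  0  0  0  1  1  1  1  1
 j  0  1  1  1  1  1  1  1
 f  0  1  1  1  1  1  1  1
 a  0  1  1  1  1  1  1  1
 b  0  1  1  1  1  1  1  1
 d  0  1  1  1  1  1  1  1
 f  0  1  1  1  1  1  1  1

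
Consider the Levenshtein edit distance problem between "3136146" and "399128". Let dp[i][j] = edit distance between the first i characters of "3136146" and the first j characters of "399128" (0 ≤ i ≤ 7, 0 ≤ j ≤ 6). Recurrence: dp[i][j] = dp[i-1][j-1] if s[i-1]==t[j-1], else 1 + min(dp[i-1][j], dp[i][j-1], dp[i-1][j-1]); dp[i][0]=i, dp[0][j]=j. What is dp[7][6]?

5

   ''  3  9  9  1  2  8
''  0  1  2  3  4  5  6
 3  1  0  1  2  3  4  5
 1  2  1  1  2  2  3  4
 3  3  2  2  2  3  3  4
 6  4  3  3  3  3  4  4
 1  5  4  4  4  3  4  5
 4  6  5  5  5  4  4  5
 6  7  6  6  6  5  5  5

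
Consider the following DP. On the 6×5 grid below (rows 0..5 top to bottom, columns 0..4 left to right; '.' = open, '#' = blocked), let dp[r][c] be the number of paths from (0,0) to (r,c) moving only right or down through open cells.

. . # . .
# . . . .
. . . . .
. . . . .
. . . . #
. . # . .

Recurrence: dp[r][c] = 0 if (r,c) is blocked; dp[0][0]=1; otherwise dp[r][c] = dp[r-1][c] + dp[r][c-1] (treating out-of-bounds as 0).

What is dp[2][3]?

3

r\c   0   1   2   3   4
  0   1   1   0   0   0
  1   0   1   1   1   1
  2   0   1   2   3   4
  3   0   1   3   6  10
  4   0   1   4  10   0
  5   0   1   0  10  10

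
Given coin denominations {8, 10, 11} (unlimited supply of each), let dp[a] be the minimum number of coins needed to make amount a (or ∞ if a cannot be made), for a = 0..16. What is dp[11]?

 a  0  1  2  3  4  5  6  7  8  9 10 11 12 13 14 15 16
dp  0  -  -  -  -  -  -  -  1  -  1  1  -  -  -  -  2
(- denotes ∞ / unreachable)

1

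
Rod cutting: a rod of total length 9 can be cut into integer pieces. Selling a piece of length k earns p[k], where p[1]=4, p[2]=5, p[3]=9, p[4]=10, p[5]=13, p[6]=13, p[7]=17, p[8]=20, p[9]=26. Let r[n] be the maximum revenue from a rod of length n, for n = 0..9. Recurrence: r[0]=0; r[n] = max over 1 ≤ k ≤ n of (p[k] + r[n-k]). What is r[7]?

   n    0    1    2    3    4    5    6    7    8    9
r[n]    0    4    8   12   16   20   24   28   32   36

28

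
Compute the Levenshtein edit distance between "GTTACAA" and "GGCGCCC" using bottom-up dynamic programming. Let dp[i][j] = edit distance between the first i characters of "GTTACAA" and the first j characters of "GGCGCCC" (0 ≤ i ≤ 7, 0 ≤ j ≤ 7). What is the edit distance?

5

   ''  G  G  C  G  C  C  C
''  0  1  2  3  4  5  6  7
 G  1  0  1  2  3  4  5  6
 T  2  1  1  2  3  4  5  6
 T  3  2  2  2  3  4  5  6
 A  4  3  3  3  3  4  5  6
 C  5  4  4  3  4  3  4  5
 A  6  5  5  4  4  4  4  5
 A  7  6  6  5  5  5  5  5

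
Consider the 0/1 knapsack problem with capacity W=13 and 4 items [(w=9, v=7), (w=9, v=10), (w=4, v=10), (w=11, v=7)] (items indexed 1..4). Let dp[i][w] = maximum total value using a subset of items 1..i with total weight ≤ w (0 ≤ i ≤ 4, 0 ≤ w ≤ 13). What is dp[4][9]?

i\w   0   1   2   3   4   5   6   7   8   9  10  11  12  13
  0   0   0   0   0   0   0   0   0   0   0   0   0   0   0
  1   0   0   0   0   0   0   0   0   0   7   7   7   7   7
  2   0   0   0   0   0   0   0   0   0  10  10  10  10  10
  3   0   0   0   0  10  10  10  10  10  10  10  10  10  20
  4   0   0   0   0  10  10  10  10  10  10  10  10  10  20

10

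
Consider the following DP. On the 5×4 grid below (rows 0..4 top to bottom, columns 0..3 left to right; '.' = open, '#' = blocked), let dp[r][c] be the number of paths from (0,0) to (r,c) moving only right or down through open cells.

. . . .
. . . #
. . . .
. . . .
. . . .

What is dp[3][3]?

16

r\c   0   1   2   3
  0   1   1   1   1
  1   1   2   3   0
  2   1   3   6   6
  3   1   4  10  16
  4   1   5  15  31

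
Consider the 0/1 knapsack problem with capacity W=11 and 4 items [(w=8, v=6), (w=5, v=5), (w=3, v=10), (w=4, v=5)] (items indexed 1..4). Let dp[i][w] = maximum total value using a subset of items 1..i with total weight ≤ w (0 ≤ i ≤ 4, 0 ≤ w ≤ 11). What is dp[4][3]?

10

i\w   0   1   2   3   4   5   6   7   8   9  10  11
  0   0   0   0   0   0   0   0   0   0   0   0   0
  1   0   0   0   0   0   0   0   0   6   6   6   6
  2   0   0   0   0   0   5   5   5   6   6   6   6
  3   0   0   0  10  10  10  10  10  15  15  15  16
  4   0   0   0  10  10  10  10  15  15  15  15  16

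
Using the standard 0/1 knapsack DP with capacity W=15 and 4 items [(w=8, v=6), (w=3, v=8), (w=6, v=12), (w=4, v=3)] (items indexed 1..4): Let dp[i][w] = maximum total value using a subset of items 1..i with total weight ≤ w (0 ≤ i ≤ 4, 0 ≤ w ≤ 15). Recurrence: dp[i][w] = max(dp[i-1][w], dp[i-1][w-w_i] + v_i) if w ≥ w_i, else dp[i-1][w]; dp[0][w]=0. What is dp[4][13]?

i\w   0   1   2   3   4   5   6   7   8   9  10  11  12  13  14  15
  0   0   0   0   0   0   0   0   0   0   0   0   0   0   0   0   0
  1   0   0   0   0   0   0   0   0   6   6   6   6   6   6   6   6
  2   0   0   0   8   8   8   8   8   8   8   8  14  14  14  14  14
  3   0   0   0   8   8   8  12  12  12  20  20  20  20  20  20  20
  4   0   0   0   8   8   8  12  12  12  20  20  20  20  23  23  23

23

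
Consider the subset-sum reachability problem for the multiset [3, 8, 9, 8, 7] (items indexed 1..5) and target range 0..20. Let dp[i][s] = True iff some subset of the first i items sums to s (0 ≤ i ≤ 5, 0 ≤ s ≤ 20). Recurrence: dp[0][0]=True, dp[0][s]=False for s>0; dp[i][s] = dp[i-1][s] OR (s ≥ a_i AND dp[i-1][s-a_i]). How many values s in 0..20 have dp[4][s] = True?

10

i\s   0   1   2   3   4   5   6   7   8   9  10  11  12  13  14  15  16  17  18  19  20
  0   T   F   F   F   F   F   F   F   F   F   F   F   F   F   F   F   F   F   F   F   F
  1   T   F   F   T   F   F   F   F   F   F   F   F   F   F   F   F   F   F   F   F   F
  2   T   F   F   T   F   F   F   F   T   F   F   T   F   F   F   F   F   F   F   F   F
  3   T   F   F   T   F   F   F   F   T   T   F   T   T   F   F   F   F   T   F   F   T
  4   T   F   F   T   F   F   F   F   T   T   F   T   T   F   F   F   T   T   F   T   T
  5   T   F   F   T   F   F   F   T   T   T   T   T   T   F   F   T   T   T   T   T   T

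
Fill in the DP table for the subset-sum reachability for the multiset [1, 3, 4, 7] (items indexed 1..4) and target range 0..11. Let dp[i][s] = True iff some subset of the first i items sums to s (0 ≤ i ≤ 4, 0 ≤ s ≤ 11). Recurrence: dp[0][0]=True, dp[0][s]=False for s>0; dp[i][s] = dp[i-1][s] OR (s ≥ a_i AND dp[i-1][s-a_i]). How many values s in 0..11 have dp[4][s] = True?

i\s   0   1   2   3   4   5   6   7   8   9  10  11
  0   T   F   F   F   F   F   F   F   F   F   F   F
  1   T   T   F   F   F   F   F   F   F   F   F   F
  2   T   T   F   T   T   F   F   F   F   F   F   F
  3   T   T   F   T   T   T   F   T   T   F   F   F
  4   T   T   F   T   T   T   F   T   T   F   T   T

9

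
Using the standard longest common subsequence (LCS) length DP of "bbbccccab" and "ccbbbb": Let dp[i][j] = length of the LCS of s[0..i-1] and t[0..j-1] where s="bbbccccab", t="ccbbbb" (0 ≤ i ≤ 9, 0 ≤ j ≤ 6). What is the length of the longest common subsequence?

   ''  c  c  b  b  b  b
''  0  0  0  0  0  0  0
 b  0  0  0  1  1  1  1
 b  0  0  0  1  2  2  2
 b  0  0  0  1  2  3  3
 c  0  1  1  1  2  3  3
 c  0  1  2  2  2  3  3
 c  0  1  2  2  2  3  3
 c  0  1  2  2  2  3  3
 a  0  1  2  2  2  3  3
 b  0  1  2  3  3  3  4

4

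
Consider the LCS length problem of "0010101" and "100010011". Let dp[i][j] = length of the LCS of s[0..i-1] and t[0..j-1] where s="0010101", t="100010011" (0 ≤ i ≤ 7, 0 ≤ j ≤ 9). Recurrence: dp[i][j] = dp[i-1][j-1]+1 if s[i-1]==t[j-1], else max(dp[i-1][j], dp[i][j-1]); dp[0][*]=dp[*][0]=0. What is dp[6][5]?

4

   ''  1  0  0  0  1  0  0  1  1
''  0  0  0  0  0  0  0  0  0  0
 0  0  0  1  1  1  1  1  1  1  1
 0  0  0  1  2  2  2  2  2  2  2
 1  0  1  1  2  2  3  3  3  3  3
 0  0  1  2  2  3  3  4  4  4  4
 1  0  1  2  2  3  4  4  4  5  5
 0  0  1  2  3  3  4  5  5  5  5
 1  0  1  2  3  3  4  5  5  6  6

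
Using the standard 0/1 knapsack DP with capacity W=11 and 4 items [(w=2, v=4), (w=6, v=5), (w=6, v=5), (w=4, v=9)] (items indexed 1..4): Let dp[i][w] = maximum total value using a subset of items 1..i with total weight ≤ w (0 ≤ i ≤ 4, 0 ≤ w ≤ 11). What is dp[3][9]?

9

i\w   0   1   2   3   4   5   6   7   8   9  10  11
  0   0   0   0   0   0   0   0   0   0   0   0   0
  1   0   0   4   4   4   4   4   4   4   4   4   4
  2   0   0   4   4   4   4   5   5   9   9   9   9
  3   0   0   4   4   4   4   5   5   9   9   9   9
  4   0   0   4   4   9   9  13  13  13  13  14  14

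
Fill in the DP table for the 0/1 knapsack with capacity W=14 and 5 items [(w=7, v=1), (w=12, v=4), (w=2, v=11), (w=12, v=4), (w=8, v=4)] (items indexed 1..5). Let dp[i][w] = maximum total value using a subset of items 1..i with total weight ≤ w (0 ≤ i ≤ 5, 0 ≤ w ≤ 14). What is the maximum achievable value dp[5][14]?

15

i\w   0   1   2   3   4   5   6   7   8   9  10  11  12  13  14
  0   0   0   0   0   0   0   0   0   0   0   0   0   0   0   0
  1   0   0   0   0   0   0   0   1   1   1   1   1   1   1   1
  2   0   0   0   0   0   0   0   1   1   1   1   1   4   4   4
  3   0   0  11  11  11  11  11  11  11  12  12  12  12  12  15
  4   0   0  11  11  11  11  11  11  11  12  12  12  12  12  15
  5   0   0  11  11  11  11  11  11  11  12  15  15  15  15  15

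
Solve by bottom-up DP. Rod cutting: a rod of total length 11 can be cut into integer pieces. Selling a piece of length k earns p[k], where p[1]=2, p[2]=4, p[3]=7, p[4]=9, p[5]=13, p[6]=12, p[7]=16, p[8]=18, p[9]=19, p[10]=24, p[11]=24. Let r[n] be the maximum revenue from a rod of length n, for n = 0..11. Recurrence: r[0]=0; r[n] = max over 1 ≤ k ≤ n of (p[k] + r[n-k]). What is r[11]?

28

   n    0    1    2    3    4    5    6    7    8    9   10   11
r[n]    0    2    4    7    9   13   15   17   20   22   26   28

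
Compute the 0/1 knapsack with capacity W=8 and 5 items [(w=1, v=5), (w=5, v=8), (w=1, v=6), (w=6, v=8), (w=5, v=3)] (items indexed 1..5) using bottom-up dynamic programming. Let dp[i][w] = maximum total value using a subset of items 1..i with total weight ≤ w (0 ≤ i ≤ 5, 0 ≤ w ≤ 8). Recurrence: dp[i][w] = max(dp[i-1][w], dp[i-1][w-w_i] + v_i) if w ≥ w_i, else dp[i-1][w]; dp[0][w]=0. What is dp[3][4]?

11

i\w   0   1   2   3   4   5   6   7   8
  0   0   0   0   0   0   0   0   0   0
  1   0   5   5   5   5   5   5   5   5
  2   0   5   5   5   5   8  13  13  13
  3   0   6  11  11  11  11  14  19  19
  4   0   6  11  11  11  11  14  19  19
  5   0   6  11  11  11  11  14  19  19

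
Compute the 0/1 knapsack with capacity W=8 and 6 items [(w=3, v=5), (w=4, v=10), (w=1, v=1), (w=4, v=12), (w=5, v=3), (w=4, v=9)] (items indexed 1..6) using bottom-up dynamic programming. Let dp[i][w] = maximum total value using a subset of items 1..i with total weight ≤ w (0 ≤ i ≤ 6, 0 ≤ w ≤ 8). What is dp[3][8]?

16

i\w   0   1   2   3   4   5   6   7   8
  0   0   0   0   0   0   0   0   0   0
  1   0   0   0   5   5   5   5   5   5
  2   0   0   0   5  10  10  10  15  15
  3   0   1   1   5  10  11  11  15  16
  4   0   1   1   5  12  13  13  17  22
  5   0   1   1   5  12  13  13  17  22
  6   0   1   1   5  12  13  13  17  22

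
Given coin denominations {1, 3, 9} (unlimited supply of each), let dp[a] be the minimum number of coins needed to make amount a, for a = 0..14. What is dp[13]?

 a  0  1  2  3  4  5  6  7  8  9 10 11 12 13 14
dp  0  1  2  1  2  3  2  3  4  1  2  3  2  3  4

3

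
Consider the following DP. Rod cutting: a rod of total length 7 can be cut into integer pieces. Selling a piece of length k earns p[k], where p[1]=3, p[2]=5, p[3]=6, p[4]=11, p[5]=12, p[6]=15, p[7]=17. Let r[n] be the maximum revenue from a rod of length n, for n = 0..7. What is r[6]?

   n    0    1    2    3    4    5    6    7
r[n]    0    3    6    9   12   15   18   21

18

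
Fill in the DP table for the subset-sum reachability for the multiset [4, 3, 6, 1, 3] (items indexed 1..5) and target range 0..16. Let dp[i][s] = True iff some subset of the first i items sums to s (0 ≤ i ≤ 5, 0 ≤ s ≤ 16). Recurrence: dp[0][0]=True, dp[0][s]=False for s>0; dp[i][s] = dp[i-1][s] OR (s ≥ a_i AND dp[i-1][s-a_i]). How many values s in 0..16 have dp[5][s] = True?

i\s   0   1   2   3   4   5   6   7   8   9  10  11  12  13  14  15  16
  0   T   F   F   F   F   F   F   F   F   F   F   F   F   F   F   F   F
  1   T   F   F   F   T   F   F   F   F   F   F   F   F   F   F   F   F
  2   T   F   F   T   T   F   F   T   F   F   F   F   F   F   F   F   F
  3   T   F   F   T   T   F   T   T   F   T   T   F   F   T   F   F   F
  4   T   T   F   T   T   T   T   T   T   T   T   T   F   T   T   F   F
  5   T   T   F   T   T   T   T   T   T   T   T   T   T   T   T   F   T

15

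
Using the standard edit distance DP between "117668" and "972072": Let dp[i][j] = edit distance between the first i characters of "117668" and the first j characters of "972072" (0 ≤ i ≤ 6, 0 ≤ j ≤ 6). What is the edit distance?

   ''  9  7  2  0  7  2
''  0  1  2  3  4  5  6
 1  1  1  2  3  4  5  6
 1  2  2  2  3  4  5  6
 7  3  3  2  3  4  4  5
 6  4  4  3  3  4  5  5
 6  5  5  4  4  4  5  6
 8  6  6  5  5  5  5  6

6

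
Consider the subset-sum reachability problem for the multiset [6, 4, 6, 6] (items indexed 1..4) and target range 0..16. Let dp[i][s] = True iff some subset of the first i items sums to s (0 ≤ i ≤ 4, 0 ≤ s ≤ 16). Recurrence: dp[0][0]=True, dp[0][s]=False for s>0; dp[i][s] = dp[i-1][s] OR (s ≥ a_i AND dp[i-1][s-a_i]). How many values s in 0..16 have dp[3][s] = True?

i\s   0   1   2   3   4   5   6   7   8   9  10  11  12  13  14  15  16
  0   T   F   F   F   F   F   F   F   F   F   F   F   F   F   F   F   F
  1   T   F   F   F   F   F   T   F   F   F   F   F   F   F   F   F   F
  2   T   F   F   F   T   F   T   F   F   F   T   F   F   F   F   F   F
  3   T   F   F   F   T   F   T   F   F   F   T   F   T   F   F   F   T
  4   T   F   F   F   T   F   T   F   F   F   T   F   T   F   F   F   T

6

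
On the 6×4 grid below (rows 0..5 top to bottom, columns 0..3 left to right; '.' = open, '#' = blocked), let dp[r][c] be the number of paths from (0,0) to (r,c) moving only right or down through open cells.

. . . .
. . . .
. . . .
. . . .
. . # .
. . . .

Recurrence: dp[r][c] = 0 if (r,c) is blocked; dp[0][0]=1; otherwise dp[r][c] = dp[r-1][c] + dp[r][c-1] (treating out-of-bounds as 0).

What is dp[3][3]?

r\c   0   1   2   3
  0   1   1   1   1
  1   1   2   3   4
  2   1   3   6  10
  3   1   4  10  20
  4   1   5   0  20
  5   1   6   6  26

20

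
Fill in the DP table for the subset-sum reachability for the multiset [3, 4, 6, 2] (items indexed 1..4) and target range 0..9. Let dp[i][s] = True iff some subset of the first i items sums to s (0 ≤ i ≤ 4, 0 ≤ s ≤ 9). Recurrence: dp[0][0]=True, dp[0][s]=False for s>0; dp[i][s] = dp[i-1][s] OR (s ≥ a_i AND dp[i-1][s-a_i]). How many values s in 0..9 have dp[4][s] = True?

i\s   0   1   2   3   4   5   6   7   8   9
  0   T   F   F   F   F   F   F   F   F   F
  1   T   F   F   T   F   F   F   F   F   F
  2   T   F   F   T   T   F   F   T   F   F
  3   T   F   F   T   T   F   T   T   F   T
  4   T   F   T   T   T   T   T   T   T   T

9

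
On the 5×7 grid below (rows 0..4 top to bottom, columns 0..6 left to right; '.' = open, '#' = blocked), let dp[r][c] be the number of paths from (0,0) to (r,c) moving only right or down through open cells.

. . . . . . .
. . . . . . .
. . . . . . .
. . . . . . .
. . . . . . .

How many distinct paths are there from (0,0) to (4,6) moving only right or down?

r\c   0   1   2   3   4   5   6
  0   1   1   1   1   1   1   1
  1   1   2   3   4   5   6   7
  2   1   3   6  10  15  21  28
  3   1   4  10  20  35  56  84
  4   1   5  15  35  70 126 210

210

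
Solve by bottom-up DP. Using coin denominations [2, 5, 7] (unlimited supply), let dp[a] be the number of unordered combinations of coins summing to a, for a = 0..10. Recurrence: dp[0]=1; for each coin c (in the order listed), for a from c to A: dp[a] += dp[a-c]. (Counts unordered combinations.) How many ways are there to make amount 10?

after  coin     0     1     2     3     4     5     6     7     8     9    10
          2     1     0     1     0     1     0     1     0     1     0     1
          5     1     0     1     0     1     1     1     1     1     1     2
          7     1     0     1     0     1     1     1     2     1     2     2

2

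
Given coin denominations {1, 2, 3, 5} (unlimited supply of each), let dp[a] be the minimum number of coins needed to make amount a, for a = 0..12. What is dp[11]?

3

 a  0  1  2  3  4  5  6  7  8  9 10 11 12
dp  0  1  1  1  2  1  2  2  2  3  2  3  3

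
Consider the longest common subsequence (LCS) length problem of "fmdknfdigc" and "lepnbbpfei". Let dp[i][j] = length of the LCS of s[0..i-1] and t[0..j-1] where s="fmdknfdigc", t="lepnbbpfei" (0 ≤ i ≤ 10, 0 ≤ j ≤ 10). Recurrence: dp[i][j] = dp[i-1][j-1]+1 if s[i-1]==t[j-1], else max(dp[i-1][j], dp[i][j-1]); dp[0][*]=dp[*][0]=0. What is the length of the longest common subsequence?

   ''  l  e  p  n  b  b  p  f  e  i
''  0  0  0  0  0  0  0  0  0  0  0
 f  0  0  0  0  0  0  0  0  1  1  1
 m  0  0  0  0  0  0  0  0  1  1  1
 d  0  0  0  0  0  0  0  0  1  1  1
 k  0  0  0  0  0  0  0  0  1  1  1
 n  0  0  0  0  1  1  1  1  1  1  1
 f  0  0  0  0  1  1  1  1  2  2  2
 d  0  0  0  0  1  1  1  1  2  2  2
 i  0  0  0  0  1  1  1  1  2  2  3
 g  0  0  0  0  1  1  1  1  2  2  3
 c  0  0  0  0  1  1  1  1  2  2  3

3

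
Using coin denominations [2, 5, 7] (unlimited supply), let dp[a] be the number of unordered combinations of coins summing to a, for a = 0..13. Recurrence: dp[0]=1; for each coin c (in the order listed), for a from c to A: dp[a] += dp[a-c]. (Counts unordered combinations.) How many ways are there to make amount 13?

after  coin     0     1     2     3     4     5     6     7     8     9    10    11    12    13
          2     1     0     1     0     1     0     1     0     1     0     1     0     1     0
          5     1     0     1     0     1     1     1     1     1     1     2     1     2     1
          7     1     0     1     0     1     1     1     2     1     2     2     2     3     2

2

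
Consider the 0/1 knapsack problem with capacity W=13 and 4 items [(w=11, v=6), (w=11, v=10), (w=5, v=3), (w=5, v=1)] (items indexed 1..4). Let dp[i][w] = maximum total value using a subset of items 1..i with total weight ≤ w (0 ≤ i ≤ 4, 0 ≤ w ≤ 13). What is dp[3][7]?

3

i\w   0   1   2   3   4   5   6   7   8   9  10  11  12  13
  0   0   0   0   0   0   0   0   0   0   0   0   0   0   0
  1   0   0   0   0   0   0   0   0   0   0   0   6   6   6
  2   0   0   0   0   0   0   0   0   0   0   0  10  10  10
  3   0   0   0   0   0   3   3   3   3   3   3  10  10  10
  4   0   0   0   0   0   3   3   3   3   3   4  10  10  10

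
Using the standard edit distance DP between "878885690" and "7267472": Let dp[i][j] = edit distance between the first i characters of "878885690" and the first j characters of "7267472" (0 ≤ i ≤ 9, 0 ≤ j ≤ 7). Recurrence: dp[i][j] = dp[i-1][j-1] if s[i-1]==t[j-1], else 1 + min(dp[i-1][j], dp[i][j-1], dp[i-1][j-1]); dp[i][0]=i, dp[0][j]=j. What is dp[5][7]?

6

   ''  7  2  6  7  4  7  2
''  0  1  2  3  4  5  6  7
 8  1  1  2  3  4  5  6  7
 7  2  1  2  3  3  4  5  6
 8  3  2  2  3  4  4  5  6
 8  4  3  3  3  4  5  5  6
 8  5  4  4  4  4  5  6  6
 5  6  5  5  5  5  5  6  7
 6  7  6  6  5  6  6  6  7
 9  8  7  7  6  6  7  7  7
 0  9  8  8  7  7  7  8  8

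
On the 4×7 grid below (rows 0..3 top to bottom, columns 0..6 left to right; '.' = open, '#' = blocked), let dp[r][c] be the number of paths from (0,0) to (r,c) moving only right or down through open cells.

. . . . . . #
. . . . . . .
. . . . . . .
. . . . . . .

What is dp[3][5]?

r\c   0   1   2   3   4   5   6
  0   1   1   1   1   1   1   0
  1   1   2   3   4   5   6   6
  2   1   3   6  10  15  21  27
  3   1   4  10  20  35  56  83

56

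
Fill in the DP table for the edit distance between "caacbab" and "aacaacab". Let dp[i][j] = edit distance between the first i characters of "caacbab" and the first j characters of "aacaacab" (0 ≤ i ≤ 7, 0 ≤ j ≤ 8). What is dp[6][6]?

3

   ''  a  a  c  a  a  c  a  b
''  0  1  2  3  4  5  6  7  8
 c  1  1  2  2  3  4  5  6  7
 a  2  1  1  2  2  3  4  5  6
 a  3  2  1  2  2  2  3  4  5
 c  4  3  2  1  2  3  2  3  4
 b  5  4  3  2  2  3  3  3  3
 a  6  5  4  3  2  2  3  3  4
 b  7  6  5  4  3  3  3  4  3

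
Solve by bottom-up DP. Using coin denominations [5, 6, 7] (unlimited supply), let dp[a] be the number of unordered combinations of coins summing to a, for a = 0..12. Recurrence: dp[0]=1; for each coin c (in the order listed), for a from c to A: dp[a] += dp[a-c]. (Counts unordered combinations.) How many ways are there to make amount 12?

after  coin     0     1     2     3     4     5     6     7     8     9    10    11    12
          5     1     0     0     0     0     1     0     0     0     0     1     0     0
          6     1     0     0     0     0     1     1     0     0     0     1     1     1
          7     1     0     0     0     0     1     1     1     0     0     1     1     2

2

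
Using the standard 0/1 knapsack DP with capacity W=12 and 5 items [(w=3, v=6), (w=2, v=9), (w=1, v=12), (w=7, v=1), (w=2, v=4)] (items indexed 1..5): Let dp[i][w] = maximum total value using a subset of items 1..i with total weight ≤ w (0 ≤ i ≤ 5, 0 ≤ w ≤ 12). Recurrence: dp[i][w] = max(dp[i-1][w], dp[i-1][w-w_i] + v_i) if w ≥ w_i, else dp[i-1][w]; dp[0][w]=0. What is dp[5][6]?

i\w   0   1   2   3   4   5   6   7   8   9  10  11  12
  0   0   0   0   0   0   0   0   0   0   0   0   0   0
  1   0   0   0   6   6   6   6   6   6   6   6   6   6
  2   0   0   9   9   9  15  15  15  15  15  15  15  15
  3   0  12  12  21  21  21  27  27  27  27  27  27  27
  4   0  12  12  21  21  21  27  27  27  27  27  27  27
  5   0  12  12  21  21  25  27  27  31  31  31  31  31

27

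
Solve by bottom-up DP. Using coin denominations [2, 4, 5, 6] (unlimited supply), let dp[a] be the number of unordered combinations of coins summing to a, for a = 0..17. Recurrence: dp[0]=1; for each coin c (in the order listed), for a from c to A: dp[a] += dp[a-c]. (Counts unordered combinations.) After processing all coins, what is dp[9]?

2

after  coin     0     1     2     3     4     5     6     7     8     9    10    11    12    13    14    15    16    17
          2     1     0     1     0     1     0     1     0     1     0     1     0     1     0     1     0     1     0
          4     1     0     1     0     2     0     2     0     3     0     3     0     4     0     4     0     5     0
          5     1     0     1     0     2     1     2     1     3     2     4     2     5     3     6     4     7     5
          6     1     0     1     0     2     1     3     1     4     2     6     3     8     4    10     6    13     8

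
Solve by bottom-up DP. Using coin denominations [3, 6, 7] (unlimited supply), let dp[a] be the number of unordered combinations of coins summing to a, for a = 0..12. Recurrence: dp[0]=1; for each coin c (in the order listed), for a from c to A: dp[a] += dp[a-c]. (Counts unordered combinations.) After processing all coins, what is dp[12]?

after  coin     0     1     2     3     4     5     6     7     8     9    10    11    12
          3     1     0     0     1     0     0     1     0     0     1     0     0     1
          6     1     0     0     1     0     0     2     0     0     2     0     0     3
          7     1     0     0     1     0     0     2     1     0     2     1     0     3

3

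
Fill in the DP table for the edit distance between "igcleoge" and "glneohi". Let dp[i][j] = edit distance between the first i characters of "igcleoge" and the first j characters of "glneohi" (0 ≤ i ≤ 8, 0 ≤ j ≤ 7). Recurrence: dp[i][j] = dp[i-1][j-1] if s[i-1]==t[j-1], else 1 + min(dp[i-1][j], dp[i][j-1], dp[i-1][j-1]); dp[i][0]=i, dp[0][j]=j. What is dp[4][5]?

5

   ''  g  l  n  e  o  h  i
''  0  1  2  3  4  5  6  7
 i  1  1  2  3  4  5  6  6
 g  2  1  2  3  4  5  6  7
 c  3  2  2  3  4  5  6  7
 l  4  3  2  3  4  5  6  7
 e  5  4  3  3  3  4  5  6
 o  6  5  4  4  4  3  4  5
 g  7  6  5  5  5  4  4  5
 e  8  7  6  6  5  5  5  5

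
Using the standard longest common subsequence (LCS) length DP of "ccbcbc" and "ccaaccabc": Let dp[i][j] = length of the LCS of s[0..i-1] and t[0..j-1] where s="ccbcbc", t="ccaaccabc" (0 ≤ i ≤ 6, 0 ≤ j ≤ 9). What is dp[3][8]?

   ''  c  c  a  a  c  c  a  b  c
''  0  0  0  0  0  0  0  0  0  0
 c  0  1  1  1  1  1  1  1  1  1
 c  0  1  2  2  2  2  2  2  2  2
 b  0  1  2  2  2  2  2  2  3  3
 c  0  1  2  2  2  3  3  3  3  4
 b  0  1  2  2  2  3  3  3  4  4
 c  0  1  2  2  2  3  4  4  4  5

3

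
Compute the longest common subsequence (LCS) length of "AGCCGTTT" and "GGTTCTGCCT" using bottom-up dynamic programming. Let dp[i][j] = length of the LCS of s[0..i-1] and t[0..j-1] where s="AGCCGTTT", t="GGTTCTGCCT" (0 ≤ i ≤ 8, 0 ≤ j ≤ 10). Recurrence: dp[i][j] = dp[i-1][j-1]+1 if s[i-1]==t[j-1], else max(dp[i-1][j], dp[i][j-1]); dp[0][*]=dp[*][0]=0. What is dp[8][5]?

   ''  G  G  T  T  C  T  G  C  C  T
''  0  0  0  0  0  0  0  0  0  0  0
 A  0  0  0  0  0  0  0  0  0  0  0
 G  0  1  1  1  1  1  1  1  1  1  1
 C  0  1  1  1  1  2  2  2  2  2  2
 C  0  1  1  1  1  2  2  2  3  3  3
 G  0  1  2  2  2  2  2  3  3  3  3
 T  0  1  2  3  3  3  3  3  3  3  4
 T  0  1  2  3  4  4  4  4  4  4  4
 T  0  1  2  3  4  4  5  5  5  5  5

4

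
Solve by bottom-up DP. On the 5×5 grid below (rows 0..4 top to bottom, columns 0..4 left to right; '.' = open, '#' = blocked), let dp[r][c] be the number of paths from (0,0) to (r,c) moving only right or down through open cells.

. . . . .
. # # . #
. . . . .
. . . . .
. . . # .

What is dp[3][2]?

3

r\c   0   1   2   3   4
  0   1   1   1   1   1
  1   1   0   0   1   0
  2   1   1   1   2   2
  3   1   2   3   5   7
  4   1   3   6   0   7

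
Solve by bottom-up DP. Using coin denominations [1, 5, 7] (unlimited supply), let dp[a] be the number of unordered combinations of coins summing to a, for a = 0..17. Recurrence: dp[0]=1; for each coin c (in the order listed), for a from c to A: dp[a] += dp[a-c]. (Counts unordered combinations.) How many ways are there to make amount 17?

8

after  coin     0     1     2     3     4     5     6     7     8     9    10    11    12    13    14    15    16    17
          1     1     1     1     1     1     1     1     1     1     1     1     1     1     1     1     1     1     1
          5     1     1     1     1     1     2     2     2     2     2     3     3     3     3     3     4     4     4
          7     1     1     1     1     1     2     2     3     3     3     4     4     5     5     6     7     7     8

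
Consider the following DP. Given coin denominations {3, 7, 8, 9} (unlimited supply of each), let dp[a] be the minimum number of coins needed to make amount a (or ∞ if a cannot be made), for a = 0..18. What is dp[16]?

2

 a  0  1  2  3  4  5  6  7  8  9 10 11 12 13 14 15 16 17 18
dp  0  -  -  1  -  -  2  1  1  1  2  2  2  3  2  2  2  2  2
(- denotes ∞ / unreachable)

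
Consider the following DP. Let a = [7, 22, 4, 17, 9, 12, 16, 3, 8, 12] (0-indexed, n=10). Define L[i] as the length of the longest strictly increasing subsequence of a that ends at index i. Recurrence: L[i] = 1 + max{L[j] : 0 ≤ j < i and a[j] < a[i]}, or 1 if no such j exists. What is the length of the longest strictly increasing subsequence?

4

   i    0    1    2    3    4    5    6    7    8    9
a[i]    7   22    4   17    9   12   16    3    8   12
L[i]    1    2    1    2    2    3    4    1    2    3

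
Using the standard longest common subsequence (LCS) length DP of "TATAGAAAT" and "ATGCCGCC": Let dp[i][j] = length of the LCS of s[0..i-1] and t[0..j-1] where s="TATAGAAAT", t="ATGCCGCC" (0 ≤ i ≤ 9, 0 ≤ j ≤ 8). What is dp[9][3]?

3

   ''  A  T  G  C  C  G  C  C
''  0  0  0  0  0  0  0  0  0
 T  0  0  1  1  1  1  1  1  1
 A  0  1  1  1  1  1  1  1  1
 T  0  1  2  2  2  2  2  2  2
 A  0  1  2  2  2  2  2  2  2
 G  0  1  2  3  3  3  3  3  3
 A  0  1  2  3  3  3  3  3  3
 A  0  1  2  3  3  3  3  3  3
 A  0  1  2  3  3  3  3  3  3
 T  0  1  2  3  3  3  3  3  3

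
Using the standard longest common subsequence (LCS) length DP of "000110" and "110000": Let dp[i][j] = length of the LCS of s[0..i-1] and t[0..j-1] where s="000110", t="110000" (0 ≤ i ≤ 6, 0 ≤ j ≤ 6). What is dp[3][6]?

   ''  1  1  0  0  0  0
''  0  0  0  0  0  0  0
 0  0  0  0  1  1  1  1
 0  0  0  0  1  2  2  2
 0  0  0  0  1  2  3  3
 1  0  1  1  1  2  3  3
 1  0  1  2  2  2  3  3
 0  0  1  2  3  3  3  4

3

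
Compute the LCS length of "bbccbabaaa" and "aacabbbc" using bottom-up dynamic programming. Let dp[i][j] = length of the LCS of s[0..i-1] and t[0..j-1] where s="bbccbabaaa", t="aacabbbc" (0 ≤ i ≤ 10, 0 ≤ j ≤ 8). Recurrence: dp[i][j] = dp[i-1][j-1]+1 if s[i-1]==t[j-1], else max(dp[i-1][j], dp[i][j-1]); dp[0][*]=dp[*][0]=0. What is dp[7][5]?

   ''  a  a  c  a  b  b  b  c
''  0  0  0  0  0  0  0  0  0
 b  0  0  0  0  0  1  1  1  1
 b  0  0  0  0  0  1  2  2  2
 c  0  0  0  1  1  1  2  2  3
 c  0  0  0  1  1  1  2  2  3
 b  0  0  0  1  1  2  2  3  3
 a  0  1  1  1  2  2  2  3  3
 b  0  1  1  1  2  3  3  3  3
 a  0  1  2  2  2  3  3  3  3
 a  0  1  2  2  3  3  3  3  3
 a  0  1  2  2  3  3  3  3  3

3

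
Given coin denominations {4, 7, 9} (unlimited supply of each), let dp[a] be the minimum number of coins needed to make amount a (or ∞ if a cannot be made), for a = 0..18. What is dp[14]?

2

 a  0  1  2  3  4  5  6  7  8  9 10 11 12 13 14 15 16 17 18
dp  0  -  -  -  1  -  -  1  2  1  -  2  3  2  2  3  2  3  2
(- denotes ∞ / unreachable)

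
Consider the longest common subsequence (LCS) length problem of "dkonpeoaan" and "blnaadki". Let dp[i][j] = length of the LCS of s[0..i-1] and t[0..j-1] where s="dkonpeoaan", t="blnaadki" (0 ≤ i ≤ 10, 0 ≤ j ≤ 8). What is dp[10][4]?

   ''  b  l  n  a  a  d  k  i
''  0  0  0  0  0  0  0  0  0
 d  0  0  0  0  0  0  1  1  1
 k  0  0  0  0  0  0  1  2  2
 o  0  0  0  0  0  0  1  2  2
 n  0  0  0  1  1  1  1  2  2
 p  0  0  0  1  1  1  1  2  2
 e  0  0  0  1  1  1  1  2  2
 o  0  0  0  1  1  1  1  2  2
 a  0  0  0  1  2  2  2  2  2
 a  0  0  0  1  2  3  3  3  3
 n  0  0  0  1  2  3  3  3  3

2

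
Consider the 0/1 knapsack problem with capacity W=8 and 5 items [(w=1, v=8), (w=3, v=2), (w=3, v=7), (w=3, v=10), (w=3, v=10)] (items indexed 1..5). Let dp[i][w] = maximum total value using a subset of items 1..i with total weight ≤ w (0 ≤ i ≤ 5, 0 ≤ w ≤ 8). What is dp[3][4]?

15

i\w   0   1   2   3   4   5   6   7   8
  0   0   0   0   0   0   0   0   0   0
  1   0   8   8   8   8   8   8   8   8
  2   0   8   8   8  10  10  10  10  10
  3   0   8   8   8  15  15  15  17  17
  4   0   8   8  10  18  18  18  25  25
  5   0   8   8  10  18  18  20  28  28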